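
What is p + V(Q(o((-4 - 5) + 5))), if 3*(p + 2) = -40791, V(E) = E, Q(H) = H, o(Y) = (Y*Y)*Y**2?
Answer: -13343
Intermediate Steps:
o(Y) = Y**4 (o(Y) = Y**2*Y**2 = Y**4)
p = -13599 (p = -2 + (1/3)*(-40791) = -2 - 13597 = -13599)
p + V(Q(o((-4 - 5) + 5))) = -13599 + ((-4 - 5) + 5)**4 = -13599 + (-9 + 5)**4 = -13599 + (-4)**4 = -13599 + 256 = -13343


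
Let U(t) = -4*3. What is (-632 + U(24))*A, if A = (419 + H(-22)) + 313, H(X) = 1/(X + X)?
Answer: -5185327/11 ≈ -4.7139e+5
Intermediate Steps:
H(X) = 1/(2*X)
U(t) = -12
A = 32207/44 (A = (419 + (½)/(-22)) + 313 = (419 + (½)*(-1/22)) + 313 = (419 - 1/44) + 313 = 18435/44 + 313 = 32207/44 ≈ 731.98)
(-632 + U(24))*A = (-632 - 12)*(32207/44) = -644*32207/44 = -5185327/11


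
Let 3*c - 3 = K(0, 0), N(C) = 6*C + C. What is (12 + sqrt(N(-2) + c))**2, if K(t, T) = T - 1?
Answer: 392/3 + 16*I*sqrt(30) ≈ 130.67 + 87.636*I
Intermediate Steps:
N(C) = 7*C
K(t, T) = -1 + T
c = 2/3 (c = 1 + (-1 + 0)/3 = 1 + (1/3)*(-1) = 1 - 1/3 = 2/3 ≈ 0.66667)
(12 + sqrt(N(-2) + c))**2 = (12 + sqrt(7*(-2) + 2/3))**2 = (12 + sqrt(-14 + 2/3))**2 = (12 + sqrt(-40/3))**2 = (12 + 2*I*sqrt(30)/3)**2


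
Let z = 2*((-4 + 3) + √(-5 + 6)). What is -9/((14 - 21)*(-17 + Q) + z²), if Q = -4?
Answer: -3/49 ≈ -0.061224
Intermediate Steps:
z = 0 (z = 2*(-1 + √1) = 2*(-1 + 1) = 2*0 = 0)
-9/((14 - 21)*(-17 + Q) + z²) = -9/((14 - 21)*(-17 - 4) + 0²) = -9/(-7*(-21) + 0) = -9/(147 + 0) = -9/147 = (1/147)*(-9) = -3/49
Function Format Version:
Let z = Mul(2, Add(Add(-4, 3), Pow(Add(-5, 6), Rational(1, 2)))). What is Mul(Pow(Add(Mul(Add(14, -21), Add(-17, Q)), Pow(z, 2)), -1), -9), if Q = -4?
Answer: Rational(-3, 49) ≈ -0.061224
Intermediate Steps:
z = 0 (z = Mul(2, Add(-1, Pow(1, Rational(1, 2)))) = Mul(2, Add(-1, 1)) = Mul(2, 0) = 0)
Mul(Pow(Add(Mul(Add(14, -21), Add(-17, Q)), Pow(z, 2)), -1), -9) = Mul(Pow(Add(Mul(Add(14, -21), Add(-17, -4)), Pow(0, 2)), -1), -9) = Mul(Pow(Add(Mul(-7, -21), 0), -1), -9) = Mul(Pow(Add(147, 0), -1), -9) = Mul(Pow(147, -1), -9) = Mul(Rational(1, 147), -9) = Rational(-3, 49)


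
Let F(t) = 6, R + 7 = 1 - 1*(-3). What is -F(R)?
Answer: -6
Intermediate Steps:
R = -3 (R = -7 + (1 - 1*(-3)) = -7 + (1 + 3) = -7 + 4 = -3)
-F(R) = -1*6 = -6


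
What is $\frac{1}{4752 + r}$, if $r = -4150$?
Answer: $\frac{1}{602} \approx 0.0016611$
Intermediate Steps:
$\frac{1}{4752 + r} = \frac{1}{4752 - 4150} = \frac{1}{602}$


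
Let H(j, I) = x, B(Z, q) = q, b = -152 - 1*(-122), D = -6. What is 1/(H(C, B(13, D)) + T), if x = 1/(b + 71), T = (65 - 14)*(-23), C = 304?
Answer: -41/48092 ≈ -0.00085253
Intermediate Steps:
b = -30 (b = -152 + 122 = -30)
T = -1173 (T = 51*(-23) = -1173)
x = 1/41 (x = 1/(-30 + 71) = 1/41 ≈ 0.024390)
H(j, I) = 1/41
1/(H(C, B(13, D)) + T) = 1/(1/41 - 1173) = 1/(-48092/41) = -41/48092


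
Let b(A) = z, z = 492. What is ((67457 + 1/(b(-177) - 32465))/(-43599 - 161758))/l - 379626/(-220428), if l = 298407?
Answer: 20246132138122619/11755826174867562 ≈ 1.7222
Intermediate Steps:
b(A) = 492
((67457 + 1/(b(-177) - 32465))/(-43599 - 161758))/l - 379626/(-220428) = ((67457 + 1/(492 - 32465))/(-43599 - 161758))/298407 - 379626/(-220428) = ((67457 + 1/(-31973))/(-205357))*(1/298407) - 379626*(-1/220428) = ((67457 - 1/31973)*(-1/205357))*(1/298407) + 31/18 = ((2156802660/31973)*(-1/205357))*(1/298407) + 31/18 = -2156802660/6565879361*1/298407 + 31/18 = -718934220/653101454159309 + 31/18 = 20246132138122619/11755826174867562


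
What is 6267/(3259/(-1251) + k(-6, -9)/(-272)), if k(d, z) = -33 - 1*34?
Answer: -2132484624/802631 ≈ -2656.9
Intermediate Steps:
k(d, z) = -67 (k(d, z) = -33 - 34 = -67)
6267/(3259/(-1251) + k(-6, -9)/(-272)) = 6267/(3259/(-1251) - 67/(-272)) = 6267/(3259*(-1/1251) - 67*(-1/272)) = 6267/(-3259/1251 + 67/272) = 6267/(-802631/340272) = 6267*(-340272/802631) = -2132484624/802631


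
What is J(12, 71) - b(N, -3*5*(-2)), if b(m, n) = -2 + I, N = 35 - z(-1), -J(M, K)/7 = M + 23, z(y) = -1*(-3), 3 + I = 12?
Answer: -252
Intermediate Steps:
I = 9 (I = -3 + 12 = 9)
z(y) = 3
J(M, K) = -161 - 7*M (J(M, K) = -7*(M + 23) = -7*(23 + M) = -161 - 7*M)
N = 32 (N = 35 - 1*3 = 35 - 3 = 32)
b(m, n) = 7 (b(m, n) = -2 + 9 = 7)
J(12, 71) - b(N, -3*5*(-2)) = (-161 - 7*12) - 1*7 = (-161 - 84) - 7 = -245 - 7 = -252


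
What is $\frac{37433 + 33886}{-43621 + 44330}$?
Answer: $\frac{71319}{709} \approx 100.59$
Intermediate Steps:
$\frac{37433 + 33886}{-43621 + 44330} = \frac{71319}{709}$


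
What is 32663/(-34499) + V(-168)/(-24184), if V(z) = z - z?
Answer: -32663/34499 ≈ -0.94678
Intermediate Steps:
V(z) = 0
32663/(-34499) + V(-168)/(-24184) = 32663/(-34499) + 0/(-24184) = 32663*(-1/34499) + 0*(-1/24184) = -32663/34499 + 0 = -32663/34499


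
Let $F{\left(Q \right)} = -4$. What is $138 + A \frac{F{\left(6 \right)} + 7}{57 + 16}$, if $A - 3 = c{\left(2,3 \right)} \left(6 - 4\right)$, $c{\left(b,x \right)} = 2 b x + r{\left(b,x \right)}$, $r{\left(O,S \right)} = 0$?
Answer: $\frac{10155}{73} \approx 139.11$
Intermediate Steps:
$c{\left(b,x \right)} = 2 b x$ ($c{\left(b,x \right)} = 2 b x + 0 = 2 b x$)
$A = 27$ ($A = 3 + 2 \cdot 2 \cdot 3 \left(6 - 4\right) = 3 + 12 \left(6 - 4\right) = 3 + 12 \cdot 2 = 3 + 24 = 27$)
$138 + A \frac{F{\left(6 \right)} + 7}{57 + 16} = 138 + 27 \frac{-4 + 7}{57 + 16} = 138 + 27 \cdot \frac{3}{73} = 138 + \frac{81}{73} = \frac{10155}{73}$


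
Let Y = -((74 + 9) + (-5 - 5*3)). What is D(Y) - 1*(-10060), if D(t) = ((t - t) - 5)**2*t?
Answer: 8485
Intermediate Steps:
Y = -63 (Y = -(83 + (-5 - 15)) = -(83 - 20) = -1*63 = -63)
D(t) = 25*t (D(t) = (0 - 5)**2*t = (-5)**2*t = 25*t)
D(Y) - 1*(-10060) = 25*(-63) - 1*(-10060) = -1575 + 10060 = 8485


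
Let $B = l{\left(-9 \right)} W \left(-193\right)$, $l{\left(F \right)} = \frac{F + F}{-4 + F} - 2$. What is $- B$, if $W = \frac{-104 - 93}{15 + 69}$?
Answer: $\frac{76042}{273} \approx 278.54$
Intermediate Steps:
$l{\left(F \right)} = -2 + \frac{2 F}{-4 + F}$ ($l{\left(F \right)} = \frac{2 F}{-4 + F} - 2 = -2 + \frac{2 F}{-4 + F}$)
$W = - \frac{197}{84} \approx -2.3452$
$B = - \frac{76042}{273}$ ($B = \frac{8}{-4 - 9} \left(- \frac{197}{84}\right) \left(-193\right) = \frac{8}{-13} \left(- \frac{197}{84}\right) \left(-193\right) = 8 \left(- \frac{1}{13}\right) \left(- \frac{197}{84}\right) \left(-193\right) = \left(- \frac{8}{13}\right) \left(- \frac{197}{84}\right) \left(-193\right) = \frac{394}{273} \left(-193\right) = - \frac{76042}{273} \approx -278.54$)
$- B = \left(-1\right) \left(- \frac{76042}{273}\right) = \frac{76042}{273}$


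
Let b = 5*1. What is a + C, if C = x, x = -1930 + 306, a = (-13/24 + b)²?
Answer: -923975/576 ≈ -1604.1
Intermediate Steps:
b = 5
a = 11449/576 (a = (-13/24 + 5)² = (107/24)² = 11449/576 ≈ 19.877)
x = -1624
C = -1624
a + C = 11449/576 - 1624 = -923975/576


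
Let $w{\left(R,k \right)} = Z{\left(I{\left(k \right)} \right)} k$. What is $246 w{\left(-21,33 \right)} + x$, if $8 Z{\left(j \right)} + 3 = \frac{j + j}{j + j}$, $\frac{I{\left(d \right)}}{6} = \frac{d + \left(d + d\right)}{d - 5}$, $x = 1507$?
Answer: $- \frac{1045}{2} \approx -522.5$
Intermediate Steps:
$I{\left(d \right)} = \frac{18 d}{-5 + d}$ ($I{\left(d \right)} = 6 \frac{d + \left(d + d\right)}{d - 5} = 6 \frac{d + 2 d}{-5 + d} = 6 \frac{3 d}{-5 + d} = \frac{18 d}{-5 + d}$)
$Z{\left(j \right)} = - \frac{1}{4}$ ($Z{\left(j \right)} = - \frac{3}{8} + \frac{\left(j + j\right) \frac{1}{j + j}}{8} = - \frac{3}{8} + \frac{2 j \frac{1}{2 j}}{8} = - \frac{3}{8} + \frac{1}{8} \cdot 1 = - \frac{3}{8} + \frac{1}{8} = - \frac{1}{4}$)
$w{\left(R,k \right)} = - \frac{k}{4}$
$246 w{\left(-21,33 \right)} + x = 246 \left(\left(- \frac{1}{4}\right) 33\right) + 1507 = 246 \left(- \frac{33}{4}\right) + 1507 = - \frac{4059}{2} + 1507 = - \frac{1045}{2}$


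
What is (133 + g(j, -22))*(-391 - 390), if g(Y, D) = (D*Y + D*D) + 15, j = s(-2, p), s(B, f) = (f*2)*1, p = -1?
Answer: -527956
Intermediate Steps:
s(B, f) = 2*f (s(B, f) = (2*f)*1 = 2*f)
j = -2 (j = 2*(-1) = -2)
g(Y, D) = 15 + D**2 + D*Y (g(Y, D) = (D*Y + D**2) + 15 = (D**2 + D*Y) + 15 = 15 + D**2 + D*Y)
(133 + g(j, -22))*(-391 - 390) = (133 + (15 + (-22)**2 - 22*(-2)))*(-391 - 390) = (133 + (15 + 484 + 44))*(-781) = (133 + 543)*(-781) = 676*(-781) = -527956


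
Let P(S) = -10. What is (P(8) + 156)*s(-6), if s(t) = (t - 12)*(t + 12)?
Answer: -15768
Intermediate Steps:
s(t) = (-12 + t)*(12 + t)
(P(8) + 156)*s(-6) = (-10 + 156)*(-144 + (-6)²) = 146*(-144 + 36) = 146*(-108) = -15768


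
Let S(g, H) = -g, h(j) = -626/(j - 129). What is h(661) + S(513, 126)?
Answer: -136771/266 ≈ -514.18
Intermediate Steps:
h(j) = -626/(-129 + j)
h(661) + S(513, 126) = -626/(-129 + 661) - 1*513 = -626/532 - 513 = -626*1/532 - 513 = -313/266 - 513 = -136771/266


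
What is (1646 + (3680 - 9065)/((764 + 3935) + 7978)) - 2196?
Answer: -6977735/12677 ≈ -550.42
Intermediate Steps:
(1646 + (3680 - 9065)/((764 + 3935) + 7978)) - 2196 = (1646 - 5385/(4699 + 7978)) - 2196 = (1646 - 5385/12677) - 2196 = 20860957/12677 - 2196 = -6977735/12677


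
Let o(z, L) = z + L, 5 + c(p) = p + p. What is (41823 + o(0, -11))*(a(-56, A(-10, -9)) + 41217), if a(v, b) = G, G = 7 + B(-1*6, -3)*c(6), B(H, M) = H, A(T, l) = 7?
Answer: 1721901784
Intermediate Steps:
c(p) = -5 + 2*p (c(p) = -5 + (p + p) = -5 + 2*p)
o(z, L) = L + z
G = -35 (G = 7 + (-1*6)*(-5 + 2*6) = 7 - 6*(-5 + 12) = 7 - 6*7 = 7 - 42 = -35)
a(v, b) = -35
(41823 + o(0, -11))*(a(-56, A(-10, -9)) + 41217) = (41823 + (-11 + 0))*(-35 + 41217) = (41823 - 11)*41182 = 41812*41182 = 1721901784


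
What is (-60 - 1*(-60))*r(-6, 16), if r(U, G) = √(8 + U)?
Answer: 0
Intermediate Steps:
(-60 - 1*(-60))*r(-6, 16) = (-60 - 1*(-60))*√(8 - 6) = (-60 + 60)*√2 = 0*√2 = 0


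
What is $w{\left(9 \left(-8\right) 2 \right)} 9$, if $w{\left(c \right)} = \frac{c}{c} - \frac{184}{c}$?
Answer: $\frac{41}{2} \approx 20.5$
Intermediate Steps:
$w{\left(c \right)} = 1 - \frac{184}{c}$
$w{\left(9 \left(-8\right) 2 \right)} 9 = \frac{-184 + 9 \left(-8\right) 2}{9 \left(-8\right) 2} \cdot 9 = \frac{-184 - 144}{\left(-72\right) 2} \cdot 9 = \frac{-184 - 144}{-144} \cdot 9 = \left(- \frac{1}{144}\right) \left(-328\right) 9 = \frac{41}{18} \cdot 9 = \frac{41}{2}$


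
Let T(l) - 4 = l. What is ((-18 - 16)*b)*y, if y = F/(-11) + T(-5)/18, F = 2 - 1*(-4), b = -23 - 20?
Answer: -86989/99 ≈ -878.68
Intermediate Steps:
T(l) = 4 + l
b = -43
F = 6 (F = 2 + 4 = 6)
y = -119/198 (y = 6/(-11) + (4 - 5)/18 = 6*(-1/11) - 1*1/18 = -6/11 - 1/18 = -119/198 ≈ -0.60101)
((-18 - 16)*b)*y = ((-18 - 16)*(-43))*(-119/198) = -34*(-43)*(-119/198) = 1462*(-119/198) = -86989/99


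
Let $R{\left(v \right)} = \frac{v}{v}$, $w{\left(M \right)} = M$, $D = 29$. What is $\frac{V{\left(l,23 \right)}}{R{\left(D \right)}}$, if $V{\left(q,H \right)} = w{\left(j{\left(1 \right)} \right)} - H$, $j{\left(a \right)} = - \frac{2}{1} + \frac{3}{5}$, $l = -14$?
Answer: $- \frac{122}{5} \approx -24.4$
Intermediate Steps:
$j{\left(a \right)} = - \frac{7}{5}$ ($j{\left(a \right)} = \left(-2\right) 1 + 3 \cdot \frac{1}{5} = -2 + \frac{3}{5} = - \frac{7}{5}$)
$R{\left(v \right)} = 1$
$V{\left(q,H \right)} = - \frac{7}{5} - H$
$\frac{V{\left(l,23 \right)}}{R{\left(D \right)}} = \frac{- \frac{7}{5} - 23}{1} = \left(- \frac{7}{5} - 23\right) 1 = \left(- \frac{122}{5}\right) 1 = - \frac{122}{5}$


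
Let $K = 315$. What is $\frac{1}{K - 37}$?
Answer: $\frac{1}{278} \approx 0.0035971$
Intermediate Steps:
$\frac{1}{K - 37} = \frac{1}{315 - 37} = \frac{1}{278}$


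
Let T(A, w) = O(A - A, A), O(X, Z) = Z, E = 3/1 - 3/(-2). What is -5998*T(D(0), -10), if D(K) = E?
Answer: -26991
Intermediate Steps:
E = 9/2 (E = 3*1 - 3*(-½) = 3 + 3/2 = 9/2 ≈ 4.5000)
D(K) = 9/2
T(A, w) = A
-5998*T(D(0), -10) = -5998*9/2 = -26991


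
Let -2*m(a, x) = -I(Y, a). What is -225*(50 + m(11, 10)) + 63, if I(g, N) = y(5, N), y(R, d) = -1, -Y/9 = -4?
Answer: -22149/2 ≈ -11075.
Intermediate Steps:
Y = 36 (Y = -9*(-4) = 36)
I(g, N) = -1
m(a, x) = -1/2 (m(a, x) = -(-1)*(-1)/2 = -1/2*1 = -1/2)
-225*(50 + m(11, 10)) + 63 = -225*(50 - 1/2) + 63 = -225*99/2 + 63 = -22275/2 + 63 = -22149/2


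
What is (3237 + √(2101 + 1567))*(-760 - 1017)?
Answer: -5752149 - 3554*√917 ≈ -5.8598e+6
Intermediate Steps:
(3237 + √(2101 + 1567))*(-760 - 1017) = (3237 + √3668)*(-1777) = (3237 + 2*√917)*(-1777) = -5752149 - 3554*√917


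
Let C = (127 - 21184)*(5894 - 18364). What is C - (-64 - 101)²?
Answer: 262553565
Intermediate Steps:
C = 262580790 (C = -21057*(-12470) = 262580790)
C - (-64 - 101)² = 262580790 - (-64 - 101)² = 262580790 - 1*(-165)² = 262580790 - 1*27225 = 262580790 - 27225 = 262553565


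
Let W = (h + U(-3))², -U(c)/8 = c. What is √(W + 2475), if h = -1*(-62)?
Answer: √9871 ≈ 99.353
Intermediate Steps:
U(c) = -8*c
h = 62
W = 7396 (W = (62 - 8*(-3))² = (62 + 24)² = 86² = 7396)
√(W + 2475) = √(7396 + 2475) = √9871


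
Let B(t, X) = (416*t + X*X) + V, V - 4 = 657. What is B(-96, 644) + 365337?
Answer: 740798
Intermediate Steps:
V = 661 (V = 4 + 657 = 661)
B(t, X) = 661 + X**2 + 416*t (B(t, X) = (416*t + X*X) + 661 = (416*t + X**2) + 661 = (X**2 + 416*t) + 661 = 661 + X**2 + 416*t)
B(-96, 644) + 365337 = (661 + 644**2 + 416*(-96)) + 365337 = (661 + 414736 - 39936) + 365337 = 375461 + 365337 = 740798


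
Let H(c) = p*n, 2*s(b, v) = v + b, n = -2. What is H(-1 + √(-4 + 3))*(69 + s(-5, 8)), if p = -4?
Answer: 564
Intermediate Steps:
s(b, v) = b/2 + v/2 (s(b, v) = (v + b)/2 = (b + v)/2 = b/2 + v/2)
H(c) = 8 (H(c) = -4*(-2) = 8)
H(-1 + √(-4 + 3))*(69 + s(-5, 8)) = 8*(69 + ((½)*(-5) + (½)*8)) = 8*(69 + (-5/2 + 4)) = 8*(69 + 3/2) = 8*(141/2) = 564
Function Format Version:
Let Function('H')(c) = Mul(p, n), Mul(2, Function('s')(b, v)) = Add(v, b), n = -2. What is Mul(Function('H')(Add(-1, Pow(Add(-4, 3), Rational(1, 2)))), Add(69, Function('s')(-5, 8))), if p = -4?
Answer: 564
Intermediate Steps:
Function('s')(b, v) = Add(Mul(Rational(1, 2), b), Mul(Rational(1, 2), v)) (Function('s')(b, v) = Mul(Rational(1, 2), Add(v, b)) = Mul(Rational(1, 2), Add(b, v)) = Add(Mul(Rational(1, 2), b), Mul(Rational(1, 2), v)))
Function('H')(c) = 8 (Function('H')(c) = Mul(-4, -2) = 8)
Mul(Function('H')(Add(-1, Pow(Add(-4, 3), Rational(1, 2)))), Add(69, Function('s')(-5, 8))) = Mul(8, Add(69, Add(Mul(Rational(1, 2), -5), Mul(Rational(1, 2), 8)))) = Mul(8, Add(69, Add(Rational(-5, 2), 4))) = Mul(8, Add(69, Rational(3, 2))) = Mul(8, Rational(141, 2)) = 564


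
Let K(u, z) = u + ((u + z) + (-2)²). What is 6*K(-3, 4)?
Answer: 12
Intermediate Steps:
K(u, z) = 4 + z + 2*u (K(u, z) = u + ((u + z) + 4) = u + (4 + u + z) = 4 + z + 2*u)
6*K(-3, 4) = 6*(4 + 4 + 2*(-3)) = 6*(4 + 4 - 6) = 6*2 = 12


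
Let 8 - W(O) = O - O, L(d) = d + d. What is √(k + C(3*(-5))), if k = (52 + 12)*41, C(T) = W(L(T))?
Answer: 2*√658 ≈ 51.303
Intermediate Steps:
L(d) = 2*d
W(O) = 8 (W(O) = 8 - (O - O) = 8 - 1*0 = 8 + 0 = 8)
C(T) = 8
k = 2624 (k = 64*41 = 2624)
√(k + C(3*(-5))) = √(2624 + 8) = √2632 = 2*√658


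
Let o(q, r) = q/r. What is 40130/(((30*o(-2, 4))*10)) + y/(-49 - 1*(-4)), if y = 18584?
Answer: -30623/45 ≈ -680.51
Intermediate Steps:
40130/(((30*o(-2, 4))*10)) + y/(-49 - 1*(-4)) = 40130/(((30*(-2/4))*10)) + 18584/(-49 - 1*(-4)) = 40130/(((30*(-2*¼))*10)) + 18584/(-49 + 4) = 40130/(((30*(-½))*10)) + 18584/(-45) = 40130/((-15*10)) + 18584*(-1/45) = 40130/(-150) - 18584/45 = 40130*(-1/150) - 18584/45 = -4013/15 - 18584/45 = -30623/45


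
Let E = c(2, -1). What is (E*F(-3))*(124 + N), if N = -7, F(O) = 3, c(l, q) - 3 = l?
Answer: 1755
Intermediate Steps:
c(l, q) = 3 + l
E = 5 (E = 3 + 2 = 5)
(E*F(-3))*(124 + N) = (5*3)*(124 - 7) = 15*117 = 1755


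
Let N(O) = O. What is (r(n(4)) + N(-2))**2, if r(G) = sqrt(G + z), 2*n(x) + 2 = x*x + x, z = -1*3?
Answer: (2 - sqrt(6))**2 ≈ 0.20204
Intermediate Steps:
z = -3
n(x) = -1 + x/2 + x**2/2 (n(x) = -1 + (x*x + x)/2 = -1 + (x**2 + x)/2 = -1 + (x + x**2)/2 = -1 + (x/2 + x**2/2) = -1 + x/2 + x**2/2)
r(G) = sqrt(-3 + G) (r(G) = sqrt(G - 3) = sqrt(-3 + G))
(r(n(4)) + N(-2))**2 = (sqrt(-3 + (-1 + (1/2)*4 + (1/2)*4**2)) - 2)**2 = (sqrt(-3 + (-1 + 2 + (1/2)*16)) - 2)**2 = (sqrt(-3 + (-1 + 2 + 8)) - 2)**2 = (sqrt(-3 + 9) - 2)**2 = (sqrt(6) - 2)**2 = (-2 + sqrt(6))**2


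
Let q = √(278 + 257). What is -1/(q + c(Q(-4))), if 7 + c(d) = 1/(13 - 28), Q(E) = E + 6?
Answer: -1590/109139 - 225*√535/109139 ≈ -0.062253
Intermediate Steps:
Q(E) = 6 + E
c(d) = -106/15 (c(d) = -7 + 1/(13 - 28) = -7 + 1/(-15) = -7 - 1/15 = -106/15)
q = √535 ≈ 23.130
-1/(q + c(Q(-4))) = -1/(√535 - 106/15) = -1/(-106/15 + √535)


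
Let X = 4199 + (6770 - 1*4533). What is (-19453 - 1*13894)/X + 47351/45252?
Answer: -75266713/18202617 ≈ -4.1349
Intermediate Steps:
X = 6436 (X = 4199 + (6770 - 4533) = 4199 + 2237 = 6436)
(-19453 - 1*13894)/X + 47351/45252 = (-19453 - 1*13894)/6436 + 47351/45252 = (-19453 - 13894)*(1/6436) + 47351*(1/45252) = -33347*1/6436 + 47351/45252 = -33347/6436 + 47351/45252 = -75266713/18202617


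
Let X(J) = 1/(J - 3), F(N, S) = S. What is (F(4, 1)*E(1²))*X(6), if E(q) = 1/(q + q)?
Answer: ⅙ ≈ 0.16667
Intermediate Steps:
E(q) = 1/(2*q)
X(J) = 1/(-3 + J)
(F(4, 1)*E(1²))*X(6) = (1*(1/(2*(1²))))/(-3 + 6) = (1*((½)/1))/3 = (1*((½)*1))*(⅓) = (1*(½))*(⅓) = (½)*(⅓) = ⅙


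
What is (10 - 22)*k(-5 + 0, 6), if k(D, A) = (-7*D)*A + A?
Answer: -2592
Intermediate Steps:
k(D, A) = A - 7*A*D (k(D, A) = -7*A*D + A = A - 7*A*D)
(10 - 22)*k(-5 + 0, 6) = (10 - 22)*(6*(1 - 7*(-5 + 0))) = -72*(1 - 7*(-5)) = -72*(1 + 35) = -72*36 = -12*216 = -2592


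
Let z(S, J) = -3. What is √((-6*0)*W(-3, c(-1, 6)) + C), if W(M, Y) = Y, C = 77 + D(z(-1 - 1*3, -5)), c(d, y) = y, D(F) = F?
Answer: √74 ≈ 8.6023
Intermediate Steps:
C = 74 (C = 77 - 3 = 74)
√((-6*0)*W(-3, c(-1, 6)) + C) = √(-6*0*6 + 74) = √(0*6 + 74) = √(0 + 74) = √74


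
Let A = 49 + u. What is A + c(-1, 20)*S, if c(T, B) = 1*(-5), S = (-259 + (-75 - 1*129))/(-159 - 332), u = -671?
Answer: -307717/491 ≈ -626.71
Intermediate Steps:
S = 463/491 (S = (-259 + (-75 - 129))/(-491) = (-259 - 204)*(-1/491) = -463*(-1/491) = 463/491 ≈ 0.94297)
A = -622 (A = 49 - 671 = -622)
c(T, B) = -5
A + c(-1, 20)*S = -622 - 5*463/491 = -622 - 2315/491 = -307717/491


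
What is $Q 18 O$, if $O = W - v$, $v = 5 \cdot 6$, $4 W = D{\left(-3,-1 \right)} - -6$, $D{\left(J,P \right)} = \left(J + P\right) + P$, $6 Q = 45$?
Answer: $- \frac{16065}{4} \approx -4016.3$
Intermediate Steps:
$Q = \frac{15}{2}$ ($Q = \frac{1}{6} \cdot 45 = \frac{15}{2} \approx 7.5$)
$D{\left(J,P \right)} = J + 2 P$
$W = \frac{1}{4}$ ($W = \frac{\left(-3 + 2 \left(-1\right)\right) - -6}{4} = \frac{\left(-3 - 2\right) + 6}{4} = \frac{-5 + 6}{4} = \frac{1}{4} \cdot 1 = \frac{1}{4} \approx 0.25$)
$v = 30$
$O = - \frac{119}{4}$ ($O = \frac{1}{4} - 30 = - \frac{119}{4} \approx -29.75$)
$Q 18 O = \frac{15}{2} \cdot 18 \left(- \frac{119}{4}\right) = 135 \left(- \frac{119}{4}\right) = - \frac{16065}{4}$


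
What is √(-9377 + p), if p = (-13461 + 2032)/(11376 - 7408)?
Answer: 3*I*√256400070/496 ≈ 96.85*I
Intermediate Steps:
p = -11429/3968 ≈ -2.8803
√(-9377 + p) = √(-9377 - 11429/3968) = √(-37219365/3968) = 3*I*√256400070/496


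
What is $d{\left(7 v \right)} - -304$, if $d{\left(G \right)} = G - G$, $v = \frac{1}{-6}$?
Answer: $304$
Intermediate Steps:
$v = - \frac{1}{6} \approx -0.16667$
$d{\left(G \right)} = 0$
$d{\left(7 v \right)} - -304 = 0 - -304 = 0 + 304 = 304$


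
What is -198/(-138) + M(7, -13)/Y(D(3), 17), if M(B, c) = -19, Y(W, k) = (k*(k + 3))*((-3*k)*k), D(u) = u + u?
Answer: 9728177/6779940 ≈ 1.4348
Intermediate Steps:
D(u) = 2*u
Y(W, k) = -3*k³*(3 + k) (Y(W, k) = (k*(3 + k))*(-3*k²) = -3*k³*(3 + k))
-198/(-138) + M(7, -13)/Y(D(3), 17) = -198/(-138) - 19*1/(14739*(-3 - 1*17)) = -198*(-1/138) - 19*1/(14739*(-3 - 17)) = 33/23 - 19/(3*4913*(-20)) = 33/23 - 19/(-294780) = 33/23 - 19*(-1/294780) = 33/23 + 19/294780 = 9728177/6779940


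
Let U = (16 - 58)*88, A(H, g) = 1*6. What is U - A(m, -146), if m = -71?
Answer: -3702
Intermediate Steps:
A(H, g) = 6
U = -3696 (U = -42*88 = -3696)
U - A(m, -146) = -3696 - 1*6 = -3696 - 6 = -3702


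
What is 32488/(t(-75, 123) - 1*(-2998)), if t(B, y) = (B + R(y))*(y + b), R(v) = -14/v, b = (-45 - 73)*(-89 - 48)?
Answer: -3996024/150125317 ≈ -0.026618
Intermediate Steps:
b = 16166 (b = -118*(-137) = 16166)
t(B, y) = (16166 + y)*(B - 14/y) (t(B, y) = (B - 14/y)*(y + 16166) = (B - 14/y)*(16166 + y) = (16166 + y)*(B - 14/y))
32488/(t(-75, 123) - 1*(-2998)) = 32488/((-14 - 226324/123 + 16166*(-75) - 75*123) - 1*(-2998)) = 32488/((-14 - 226324*1/123 - 1212450 - 9225) + 2998) = 32488/((-14 - 226324/123 - 1212450 - 9225) + 2998) = 32488/(-150494071/123 + 2998) = 32488/(-150125317/123) = 32488*(-123/150125317) = -3996024/150125317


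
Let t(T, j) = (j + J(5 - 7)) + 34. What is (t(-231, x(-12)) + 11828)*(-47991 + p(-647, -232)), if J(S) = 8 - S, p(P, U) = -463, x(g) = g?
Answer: -574664440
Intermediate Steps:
t(T, j) = 44 + j (t(T, j) = (j + (8 - (5 - 7))) + 34 = (j + (8 - 1*(-2))) + 34 = (j + (8 + 2)) + 34 = (j + 10) + 34 = (10 + j) + 34 = 44 + j)
(t(-231, x(-12)) + 11828)*(-47991 + p(-647, -232)) = ((44 - 12) + 11828)*(-47991 - 463) = (32 + 11828)*(-48454) = 11860*(-48454) = -574664440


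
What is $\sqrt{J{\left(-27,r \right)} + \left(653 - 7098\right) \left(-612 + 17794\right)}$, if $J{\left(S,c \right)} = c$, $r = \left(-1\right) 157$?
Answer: $i \sqrt{110738147} \approx 10523.0 i$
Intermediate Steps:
$r = -157$
$\sqrt{J{\left(-27,r \right)} + \left(653 - 7098\right) \left(-612 + 17794\right)} = \sqrt{-157 + \left(653 - 7098\right) \left(-612 + 17794\right)} = \sqrt{-157 - 110737990} = \sqrt{-110738147} = i \sqrt{110738147}$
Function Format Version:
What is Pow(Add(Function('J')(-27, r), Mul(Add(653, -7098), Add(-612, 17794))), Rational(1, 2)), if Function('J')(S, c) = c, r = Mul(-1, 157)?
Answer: Mul(I, Pow(110738147, Rational(1, 2))) ≈ Mul(10523., I)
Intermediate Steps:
r = -157
Pow(Add(Function('J')(-27, r), Mul(Add(653, -7098), Add(-612, 17794))), Rational(1, 2)) = Pow(Add(-157, Mul(Add(653, -7098), Add(-612, 17794))), Rational(1, 2)) = Pow(Add(-157, Mul(-6445, 17182)), Rational(1, 2)) = Pow(Add(-157, -110737990), Rational(1, 2)) = Pow(-110738147, Rational(1, 2)) = Mul(I, Pow(110738147, Rational(1, 2)))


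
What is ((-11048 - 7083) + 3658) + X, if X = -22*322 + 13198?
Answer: -8359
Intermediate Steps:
X = 6114 (X = -7084 + 13198 = 6114)
((-11048 - 7083) + 3658) + X = ((-11048 - 7083) + 3658) + 6114 = (-18131 + 3658) + 6114 = -14473 + 6114 = -8359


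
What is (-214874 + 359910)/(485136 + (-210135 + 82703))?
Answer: 36259/89426 ≈ 0.40546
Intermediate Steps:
(-214874 + 359910)/(485136 + (-210135 + 82703)) = 145036/(485136 - 127432) = 145036/357704 = 145036*(1/357704) = 36259/89426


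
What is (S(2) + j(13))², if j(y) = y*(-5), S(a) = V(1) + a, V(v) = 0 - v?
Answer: 4096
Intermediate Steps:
V(v) = -v
S(a) = -1 + a (S(a) = -1*1 + a = -1 + a)
j(y) = -5*y
(S(2) + j(13))² = ((-1 + 2) - 5*13)² = (1 - 65)² = (-64)² = 4096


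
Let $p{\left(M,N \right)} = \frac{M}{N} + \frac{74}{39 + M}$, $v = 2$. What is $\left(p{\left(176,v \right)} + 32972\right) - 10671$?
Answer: $\frac{4813709}{215} \approx 22389.0$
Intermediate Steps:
$p{\left(M,N \right)} = \frac{74}{39 + M} + \frac{M}{N}$
$\left(p{\left(176,v \right)} + 32972\right) - 10671 = \left(\frac{176^{2} + 39 \cdot 176 + 74 \cdot 2}{2 \left(39 + 176\right)} + 32972\right) - 10671 = \left(\frac{30976 + 6864 + 148}{2 \cdot 215} + 32972\right) - 10671 = \left(\frac{1}{2} \cdot \frac{1}{215} \cdot 37988 + 32972\right) - 10671 = \left(\frac{18994}{215} + 32972\right) - 10671 = \frac{7107974}{215} - 10671 = \frac{4813709}{215}$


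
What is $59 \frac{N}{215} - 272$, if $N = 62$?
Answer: $- \frac{54822}{215} \approx -254.99$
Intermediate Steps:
$59 \frac{N}{215} - 272 = 59 \cdot \frac{62}{215} - 272 = \frac{3658}{215} - 272 = - \frac{54822}{215}$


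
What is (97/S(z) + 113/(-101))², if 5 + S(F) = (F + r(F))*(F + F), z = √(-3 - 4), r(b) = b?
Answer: 182952676/11108889 ≈ 16.469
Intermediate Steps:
z = I*√7 (z = √(-7) = I*√7 ≈ 2.6458*I)
S(F) = -5 + 4*F² (S(F) = -5 + (F + F)*(F + F) = -5 + (2*F)*(2*F) = -5 + 4*F²)
(97/S(z) + 113/(-101))² = (97/(-5 + 4*(I*√7)²) + 113/(-101))² = (97/(-5 + 4*(-7)) + 113*(-1/101))² = (97/(-5 - 28) - 113/101)² = (97/(-33) - 113/101)² = (97*(-1/33) - 113/101)² = (-97/33 - 113/101)² = (-13526/3333)² = 182952676/11108889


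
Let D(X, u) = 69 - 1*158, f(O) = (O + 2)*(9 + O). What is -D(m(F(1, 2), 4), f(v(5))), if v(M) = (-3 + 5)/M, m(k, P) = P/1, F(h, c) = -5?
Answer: 89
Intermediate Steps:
m(k, P) = P (m(k, P) = P*1 = P)
v(M) = 2/M
f(O) = (2 + O)*(9 + O)
D(X, u) = -89 (D(X, u) = 69 - 158 = -89)
-D(m(F(1, 2), 4), f(v(5))) = -1*(-89) = 89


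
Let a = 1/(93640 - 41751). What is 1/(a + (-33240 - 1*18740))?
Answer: -51889/2697190219 ≈ -1.9238e-5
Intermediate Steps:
a = 1/51889 ≈ 1.9272e-5
1/(a + (-33240 - 1*18740)) = 1/(1/51889 + (-33240 - 1*18740)) = 1/(1/51889 + (-33240 - 18740)) = 1/(1/51889 - 51980) = 1/(-2697190219/51889) = -51889/2697190219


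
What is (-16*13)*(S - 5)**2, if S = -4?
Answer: -16848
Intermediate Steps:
(-16*13)*(S - 5)**2 = (-16*13)*(-4 - 5)**2 = -208*(-9)**2 = -208*81 = -16848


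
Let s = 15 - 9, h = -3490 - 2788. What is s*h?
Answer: -37668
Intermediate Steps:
h = -6278
s = 6
s*h = 6*(-6278) = -37668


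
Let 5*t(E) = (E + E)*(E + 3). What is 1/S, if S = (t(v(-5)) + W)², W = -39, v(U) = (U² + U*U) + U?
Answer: 1/680625 ≈ 1.4692e-6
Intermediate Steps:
v(U) = U + 2*U² (v(U) = (U² + U²) + U = 2*U² + U = U + 2*U²)
t(E) = 2*E*(3 + E)/5 (t(E) = ((E + E)*(E + 3))/5 = ((2*E)*(3 + E))/5 = (2*E*(3 + E))/5 = 2*E*(3 + E)/5)
S = 680625 (S = (2*(-5*(1 + 2*(-5)))*(3 - 5*(1 + 2*(-5)))/5 - 39)² = (2*(-5*(1 - 10))*(3 - 5*(1 - 10))/5 - 39)² = (2*(-5*(-9))*(3 - 5*(-9))/5 - 39)² = ((⅖)*45*(3 + 45) - 39)² = ((⅖)*45*48 - 39)² = (864 - 39)² = 825² = 680625)
1/S = 1/680625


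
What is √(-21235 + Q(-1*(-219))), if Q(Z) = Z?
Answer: 2*I*√5254 ≈ 144.97*I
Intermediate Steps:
√(-21235 + Q(-1*(-219))) = √(-21235 - 1*(-219)) = √(-21235 + 219) = √(-21016) = 2*I*√5254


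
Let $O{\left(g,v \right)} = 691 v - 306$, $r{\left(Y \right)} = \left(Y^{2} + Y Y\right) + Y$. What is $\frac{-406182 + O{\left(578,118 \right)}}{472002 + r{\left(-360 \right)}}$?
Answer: $- \frac{162475}{365421} \approx -0.44462$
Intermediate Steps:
$r{\left(Y \right)} = Y + 2 Y^{2}$ ($r{\left(Y \right)} = \left(Y^{2} + Y^{2}\right) + Y = 2 Y^{2} + Y = Y + 2 Y^{2}$)
$O{\left(g,v \right)} = -306 + 691 v$
$\frac{-406182 + O{\left(578,118 \right)}}{472002 + r{\left(-360 \right)}} = \frac{-406182 + \left(-306 + 691 \cdot 118\right)}{472002 - 360 \left(1 + 2 \left(-360\right)\right)} = \frac{-406182 + \left(-306 + 81538\right)}{472002 - 360 \left(1 - 720\right)} = \frac{-406182 + 81232}{472002 - -258840} = - \frac{324950}{472002 + 258840} = - \frac{324950}{730842} = \left(-324950\right) \frac{1}{730842} = - \frac{162475}{365421}$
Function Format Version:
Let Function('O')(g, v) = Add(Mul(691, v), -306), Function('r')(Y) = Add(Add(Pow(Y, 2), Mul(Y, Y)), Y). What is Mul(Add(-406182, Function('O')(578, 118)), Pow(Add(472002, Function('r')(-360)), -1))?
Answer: Rational(-162475, 365421) ≈ -0.44462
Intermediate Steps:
Function('r')(Y) = Add(Y, Mul(2, Pow(Y, 2))) (Function('r')(Y) = Add(Add(Pow(Y, 2), Pow(Y, 2)), Y) = Add(Mul(2, Pow(Y, 2)), Y) = Add(Y, Mul(2, Pow(Y, 2))))
Function('O')(g, v) = Add(-306, Mul(691, v))
Mul(Add(-406182, Function('O')(578, 118)), Pow(Add(472002, Function('r')(-360)), -1)) = Mul(Add(-406182, Add(-306, Mul(691, 118))), Pow(Add(472002, Mul(-360, Add(1, Mul(2, -360)))), -1)) = Mul(Add(-406182, Add(-306, 81538)), Pow(Add(472002, Mul(-360, Add(1, -720))), -1)) = Mul(Add(-406182, 81232), Pow(Add(472002, Mul(-360, -719)), -1)) = Mul(-324950, Pow(Add(472002, 258840), -1)) = Mul(-324950, Pow(730842, -1)) = Mul(-324950, Rational(1, 730842)) = Rational(-162475, 365421)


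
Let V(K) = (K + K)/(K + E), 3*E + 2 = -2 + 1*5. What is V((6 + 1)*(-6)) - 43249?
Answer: -5405873/125 ≈ -43247.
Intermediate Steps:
E = 1/3 (E = -2/3 + (-2 + 1*5)/3 = -2/3 + (-2 + 5)/3 = -2/3 + (1/3)*3 = -2/3 + 1 = 1/3 ≈ 0.33333)
V(K) = 2*K/(1/3 + K) (V(K) = (K + K)/(K + 1/3) = (2*K)/(1/3 + K) = 2*K/(1/3 + K))
V((6 + 1)*(-6)) - 43249 = 6*((6 + 1)*(-6))/(1 + 3*((6 + 1)*(-6))) - 43249 = 6*(7*(-6))/(1 + 3*(7*(-6))) - 43249 = 6*(-42)/(1 + 3*(-42)) - 43249 = 6*(-42)/(1 - 126) - 43249 = 6*(-42)/(-125) - 43249 = 6*(-42)*(-1/125) - 43249 = 252/125 - 43249 = -5405873/125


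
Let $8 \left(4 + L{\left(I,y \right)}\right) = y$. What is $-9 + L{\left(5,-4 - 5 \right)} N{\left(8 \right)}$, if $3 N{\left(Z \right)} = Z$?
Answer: $- \frac{68}{3} \approx -22.667$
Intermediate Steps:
$L{\left(I,y \right)} = -4 + \frac{y}{8}$
$N{\left(Z \right)} = \frac{Z}{3}$
$-9 + L{\left(5,-4 - 5 \right)} N{\left(8 \right)} = -9 + \left(-4 + \frac{-4 - 5}{8}\right) \frac{1}{3} \cdot 8 = -9 + \left(-4 + \frac{-4 - 5}{8}\right) \frac{8}{3} = -9 + \left(-4 + \frac{1}{8} \left(-9\right)\right) \frac{8}{3} = -9 + \left(-4 - \frac{9}{8}\right) \frac{8}{3} = -9 - \frac{41}{3} = - \frac{68}{3}$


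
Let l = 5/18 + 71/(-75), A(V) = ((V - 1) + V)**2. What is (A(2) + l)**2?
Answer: 14055001/202500 ≈ 69.407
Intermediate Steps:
A(V) = (-1 + 2*V)**2 (A(V) = ((-1 + V) + V)**2 = (-1 + 2*V)**2)
l = -301/450 (l = 5*(1/18) + 71*(-1/75) = 5/18 - 71/75 = -301/450 ≈ -0.66889)
(A(2) + l)**2 = ((-1 + 2*2)**2 - 301/450)**2 = ((-1 + 4)**2 - 301/450)**2 = (3**2 - 301/450)**2 = (9 - 301/450)**2 = (3749/450)**2 = 14055001/202500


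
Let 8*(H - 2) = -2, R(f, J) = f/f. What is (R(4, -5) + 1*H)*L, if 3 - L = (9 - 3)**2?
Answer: -363/4 ≈ -90.750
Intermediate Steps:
R(f, J) = 1
H = 7/4 (H = 2 + (1/8)*(-2) = 2 - 1/4 = 7/4 ≈ 1.7500)
L = -33 (L = 3 - (9 - 3)**2 = 3 - 1*6**2 = 3 - 1*36 = 3 - 36 = -33)
(R(4, -5) + 1*H)*L = (1 + 1*(7/4))*(-33) = (1 + 7/4)*(-33) = (11/4)*(-33) = -363/4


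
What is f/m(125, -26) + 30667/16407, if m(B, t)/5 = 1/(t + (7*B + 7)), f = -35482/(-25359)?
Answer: 1564521929/6480765 ≈ 241.41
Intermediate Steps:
f = 35482/25359 (f = -35482*(-1/25359) = 35482/25359 ≈ 1.3992)
m(B, t) = 5/(7 + t + 7*B) (m(B, t) = 5/(t + (7*B + 7)) = 5/(t + (7 + 7*B)) = 5/(7 + t + 7*B))
f/m(125, -26) + 30667/16407 = 35482/(25359*((5/(7 - 26 + 7*125)))) + 30667/16407 = 35482/(25359*((5/(7 - 26 + 875)))) + 30667*(1/16407) = 35482/(25359*((5/856))) + 30667/16407 = 35482/(25359*((5*(1/856)))) + 30667/16407 = 35482/(25359*(5/856)) + 30667/16407 = (35482/25359)*(856/5) + 30667/16407 = 283856/1185 + 30667/16407 = 1564521929/6480765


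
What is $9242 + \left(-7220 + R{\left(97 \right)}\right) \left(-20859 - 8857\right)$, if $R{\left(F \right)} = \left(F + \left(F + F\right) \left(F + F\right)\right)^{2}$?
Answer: $-42308810793162$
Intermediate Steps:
$R{\left(F \right)} = \left(F + 4 F^{2}\right)^{2}$ ($R{\left(F \right)} = \left(F + 2 F 2 F\right)^{2} = \left(F + 4 F^{2}\right)^{2}$)
$9242 + \left(-7220 + R{\left(97 \right)}\right) \left(-20859 - 8857\right) = 9242 + \left(-7220 + 97^{2} \left(1 + 4 \cdot 97\right)^{2}\right) \left(-20859 - 8857\right) = 9242 + \left(-7220 + 9409 \left(1 + 388\right)^{2}\right) \left(-29716\right) = 9242 + \left(-7220 + 9409 \cdot 389^{2}\right) \left(-29716\right) = 9242 + \left(-7220 + 9409 \cdot 151321\right) \left(-29716\right) = 9242 + \left(-7220 + 1423779289\right) \left(-29716\right) = 9242 + 1423772069 \left(-29716\right) = 9242 - 42308810802404 = -42308810793162$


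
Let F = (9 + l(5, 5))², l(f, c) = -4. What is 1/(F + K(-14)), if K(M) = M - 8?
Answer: ⅓ ≈ 0.33333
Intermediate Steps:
K(M) = -8 + M
F = 25 (F = (9 - 4)² = 5² = 25)
1/(F + K(-14)) = 1/(25 + (-8 - 14)) = 1/(25 - 22) = 1/3 = ⅓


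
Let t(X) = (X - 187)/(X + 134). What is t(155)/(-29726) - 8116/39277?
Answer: -34860894780/168710700739 ≈ -0.20663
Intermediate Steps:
t(X) = (-187 + X)/(134 + X)
t(155)/(-29726) - 8116/39277 = ((-187 + 155)/(134 + 155))/(-29726) - 8116/39277 = (-32/289)*(-1/29726) - 8116*1/39277 = ((1/289)*(-32))*(-1/29726) - 8116/39277 = -32/289*(-1/29726) - 8116/39277 = 16/4295407 - 8116/39277 = -34860894780/168710700739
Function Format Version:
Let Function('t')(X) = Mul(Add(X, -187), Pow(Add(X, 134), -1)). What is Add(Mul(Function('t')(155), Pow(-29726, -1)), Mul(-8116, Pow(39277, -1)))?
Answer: Rational(-34860894780, 168710700739) ≈ -0.20663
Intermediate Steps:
Function('t')(X) = Mul(Pow(Add(134, X), -1), Add(-187, X)) (Function('t')(X) = Mul(Add(-187, X), Pow(Add(134, X), -1)) = Mul(Pow(Add(134, X), -1), Add(-187, X)))
Add(Mul(Function('t')(155), Pow(-29726, -1)), Mul(-8116, Pow(39277, -1))) = Add(Mul(Mul(Pow(Add(134, 155), -1), Add(-187, 155)), Pow(-29726, -1)), Mul(-8116, Pow(39277, -1))) = Add(Mul(Mul(Pow(289, -1), -32), Rational(-1, 29726)), Mul(-8116, Rational(1, 39277))) = Add(Mul(Mul(Rational(1, 289), -32), Rational(-1, 29726)), Rational(-8116, 39277)) = Add(Mul(Rational(-32, 289), Rational(-1, 29726)), Rational(-8116, 39277)) = Add(Rational(16, 4295407), Rational(-8116, 39277)) = Rational(-34860894780, 168710700739)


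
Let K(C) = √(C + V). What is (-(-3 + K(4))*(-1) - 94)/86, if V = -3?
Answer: -48/43 ≈ -1.1163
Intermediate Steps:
K(C) = √(-3 + C) (K(C) = √(C - 3) = √(-3 + C))
(-(-3 + K(4))*(-1) - 94)/86 = (-(-3 + √(-3 + 4))*(-1) - 94)/86 = (-(-3 + √1)*(-1) - 94)*(1/86) = (-(-3 + 1)*(-1) - 94)*(1/86) = (-(-2)*(-1) - 94)*(1/86) = (-1*2 - 94)*(1/86) = (-2 - 94)*(1/86) = -96*1/86 = -48/43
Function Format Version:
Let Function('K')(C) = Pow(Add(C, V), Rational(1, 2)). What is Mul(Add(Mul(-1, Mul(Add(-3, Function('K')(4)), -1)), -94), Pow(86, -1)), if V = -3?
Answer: Rational(-48, 43) ≈ -1.1163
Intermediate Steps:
Function('K')(C) = Pow(Add(-3, C), Rational(1, 2)) (Function('K')(C) = Pow(Add(C, -3), Rational(1, 2)) = Pow(Add(-3, C), Rational(1, 2)))
Mul(Add(Mul(-1, Mul(Add(-3, Function('K')(4)), -1)), -94), Pow(86, -1)) = Mul(Add(Mul(-1, Mul(Add(-3, Pow(Add(-3, 4), Rational(1, 2))), -1)), -94), Pow(86, -1)) = Mul(Add(Mul(-1, Mul(Add(-3, Pow(1, Rational(1, 2))), -1)), -94), Rational(1, 86)) = Mul(Add(Mul(-1, Mul(Add(-3, 1), -1)), -94), Rational(1, 86)) = Mul(Add(Mul(-1, Mul(-2, -1)), -94), Rational(1, 86)) = Mul(Add(Mul(-1, 2), -94), Rational(1, 86)) = Mul(Add(-2, -94), Rational(1, 86)) = Mul(-96, Rational(1, 86)) = Rational(-48, 43)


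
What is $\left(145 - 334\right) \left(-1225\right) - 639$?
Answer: $230886$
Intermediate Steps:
$\left(145 - 334\right) \left(-1225\right) - 639 = \left(-189\right) \left(-1225\right) - 639 = 231525 - 639 = 230886$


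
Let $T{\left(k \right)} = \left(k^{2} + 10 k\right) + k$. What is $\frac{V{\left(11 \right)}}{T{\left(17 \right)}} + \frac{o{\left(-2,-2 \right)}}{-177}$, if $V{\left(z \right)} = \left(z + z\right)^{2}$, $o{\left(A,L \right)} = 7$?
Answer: $\frac{20584}{21063} \approx 0.97726$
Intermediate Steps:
$V{\left(z \right)} = 4 z^{2}$ ($V{\left(z \right)} = \left(2 z\right)^{2} = 4 z^{2}$)
$T{\left(k \right)} = k^{2} + 11 k$
$\frac{V{\left(11 \right)}}{T{\left(17 \right)}} + \frac{o{\left(-2,-2 \right)}}{-177} = \frac{4 \cdot 11^{2}}{17 \left(11 + 17\right)} + \frac{7}{-177} = \frac{4 \cdot 121}{17 \cdot 28} + 7 \left(- \frac{1}{177}\right) = \frac{484}{476} - \frac{7}{177} = 484 \cdot \frac{1}{476} - \frac{7}{177} = \frac{121}{119} - \frac{7}{177} = \frac{20584}{21063}$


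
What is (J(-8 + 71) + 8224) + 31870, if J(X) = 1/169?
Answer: 6775887/169 ≈ 40094.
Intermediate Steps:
J(X) = 1/169
(J(-8 + 71) + 8224) + 31870 = (1/169 + 8224) + 31870 = 1389857/169 + 31870 = 6775887/169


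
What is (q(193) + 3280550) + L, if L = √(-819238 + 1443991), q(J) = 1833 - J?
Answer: 3282190 + 27*√857 ≈ 3.2830e+6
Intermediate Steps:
L = 27*√857 (L = √624753 = 27*√857 ≈ 790.41)
(q(193) + 3280550) + L = ((1833 - 1*193) + 3280550) + 27*√857 = ((1833 - 193) + 3280550) + 27*√857 = (1640 + 3280550) + 27*√857 = 3282190 + 27*√857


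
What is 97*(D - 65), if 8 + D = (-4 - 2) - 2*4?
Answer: -8439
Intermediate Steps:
D = -22 (D = -8 + ((-4 - 2) - 2*4) = -8 + (-6 - 8) = -8 - 14 = -22)
97*(D - 65) = 97*(-22 - 65) = 97*(-87) = -8439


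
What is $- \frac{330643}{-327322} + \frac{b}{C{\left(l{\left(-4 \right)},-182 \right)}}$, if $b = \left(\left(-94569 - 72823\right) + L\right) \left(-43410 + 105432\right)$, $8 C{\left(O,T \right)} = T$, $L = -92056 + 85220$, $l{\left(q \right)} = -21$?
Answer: $\frac{14148125591109121}{29786302} \approx 4.7499 \cdot 10^{8}$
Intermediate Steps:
$L = -6836$
$C{\left(O,T \right)} = \frac{T}{8}$
$b = -10805969016$ ($b = \left(\left(-94569 - 72823\right) - 6836\right) \left(-43410 + 105432\right) = \left(-167392 - 6836\right) 62022 = \left(-174228\right) 62022 = -10805969016$)
$- \frac{330643}{-327322} + \frac{b}{C{\left(l{\left(-4 \right)},-182 \right)}} = - \frac{330643}{-327322} - \frac{10805969016}{\frac{1}{8} \left(-182\right)} = \left(-330643\right) \left(- \frac{1}{327322}\right) - \frac{10805969016}{- \frac{91}{4}} = \frac{330643}{327322} - - \frac{43223876064}{91} = \frac{330643}{327322} + \frac{43223876064}{91} = \frac{14148125591109121}{29786302}$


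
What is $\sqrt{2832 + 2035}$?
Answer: $\sqrt{4867} \approx 69.764$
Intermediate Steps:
$\sqrt{2832 + 2035} = \sqrt{4867}$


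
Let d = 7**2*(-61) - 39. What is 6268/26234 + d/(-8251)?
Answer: 65576910/108228367 ≈ 0.60591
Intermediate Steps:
d = -3028 (d = 49*(-61) - 39 = -2989 - 39 = -3028)
6268/26234 + d/(-8251) = 6268/26234 - 3028/(-8251) = 6268*(1/26234) - 3028*(-1/8251) = 3134/13117 + 3028/8251 = 65576910/108228367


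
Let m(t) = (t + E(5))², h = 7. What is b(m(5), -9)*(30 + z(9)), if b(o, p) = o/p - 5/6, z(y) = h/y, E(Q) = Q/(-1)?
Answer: -1385/54 ≈ -25.648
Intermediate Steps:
E(Q) = -Q (E(Q) = Q*(-1) = -Q)
z(y) = 7/y
m(t) = (-5 + t)² (m(t) = (t - 1*5)² = (t - 5)² = (-5 + t)²)
b(o, p) = -⅚ + o/p (b(o, p) = o/p - 5*⅙ = o/p - ⅚ = -⅚ + o/p)
b(m(5), -9)*(30 + z(9)) = (-⅚ + (-5 + 5)²/(-9))*(30 + 7/9) = (-⅚ + 0²*(-⅑))*(30 + 7*(⅑)) = (-⅚ + 0*(-⅑))*(30 + 7/9) = (-⅚ + 0)*(277/9) = -⅚*277/9 = -1385/54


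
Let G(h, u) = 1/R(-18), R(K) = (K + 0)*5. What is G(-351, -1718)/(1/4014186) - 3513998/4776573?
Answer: -1065242706911/23882865 ≈ -44603.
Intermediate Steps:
R(K) = 5*K (R(K) = K*5 = 5*K)
G(h, u) = -1/90 (G(h, u) = 1/(5*(-18)) = 1/(-90) = -1/90)
G(-351, -1718)/(1/4014186) - 3513998/4776573 = -1/(90*(1/4014186)) - 3513998/4776573 = -1/(90*1/4014186) - 3513998*1/4776573 = -1/90*4014186 - 3513998/4776573 = -669031/15 - 3513998/4776573 = -1065242706911/23882865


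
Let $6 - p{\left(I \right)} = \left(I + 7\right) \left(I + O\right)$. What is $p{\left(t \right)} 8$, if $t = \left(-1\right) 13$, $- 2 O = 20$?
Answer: $-1056$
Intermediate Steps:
$O = -10$ ($O = \left(- \frac{1}{2}\right) 20 = -10$)
$t = -13$
$p{\left(I \right)} = 6 - \left(-10 + I\right) \left(7 + I\right)$ ($p{\left(I \right)} = 6 - \left(I + 7\right) \left(I - 10\right) = 6 - \left(7 + I\right) \left(-10 + I\right) = 6 - \left(-10 + I\right) \left(7 + I\right)$)
$p{\left(t \right)} 8 = \left(76 - \left(-13\right)^{2} + 3 \left(-13\right)\right) 8 = \left(76 - 169 - 39\right) 8 = \left(-132\right) 8 = -1056$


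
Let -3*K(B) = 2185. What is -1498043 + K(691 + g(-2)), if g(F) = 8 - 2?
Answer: -4496314/3 ≈ -1.4988e+6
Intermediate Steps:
g(F) = 6
K(B) = -2185/3 (K(B) = -1/3*2185 = -2185/3)
-1498043 + K(691 + g(-2)) = -1498043 - 2185/3 = -4496314/3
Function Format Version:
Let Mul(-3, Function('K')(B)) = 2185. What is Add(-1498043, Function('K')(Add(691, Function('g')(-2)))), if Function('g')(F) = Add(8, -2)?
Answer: Rational(-4496314, 3) ≈ -1.4988e+6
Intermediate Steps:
Function('g')(F) = 6
Function('K')(B) = Rational(-2185, 3) (Function('K')(B) = Mul(Rational(-1, 3), 2185) = Rational(-2185, 3))
Add(-1498043, Function('K')(Add(691, Function('g')(-2)))) = Add(-1498043, Rational(-2185, 3)) = Rational(-4496314, 3)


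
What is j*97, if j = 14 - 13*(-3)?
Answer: 5141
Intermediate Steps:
j = 53 (j = 14 + 39 = 53)
j*97 = 53*97 = 5141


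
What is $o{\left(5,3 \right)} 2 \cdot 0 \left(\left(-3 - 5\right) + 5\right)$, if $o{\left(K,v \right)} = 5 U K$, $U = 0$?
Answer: $0$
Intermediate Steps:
$o{\left(K,v \right)} = 0$ ($o{\left(K,v \right)} = 5 \cdot 0 K = 0 K = 0$)
$o{\left(5,3 \right)} 2 \cdot 0 \left(\left(-3 - 5\right) + 5\right) = 0 \cdot 2 \cdot 0 \left(\left(-3 - 5\right) + 5\right) = 0 \cdot 0 \left(-8 + 5\right) = 0 \left(-3\right) = 0$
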